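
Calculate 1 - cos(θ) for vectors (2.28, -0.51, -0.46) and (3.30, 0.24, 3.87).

With u = (2.28, -0.51, -0.46), v = (3.30, 0.24, 3.87):
u·v = 2.28·3.3 + (-0.51)·0.24 + (-0.46)·3.87 = 7.524 + (-0.1224) + (-1.7802) = 5.6214.
|u| = √(2.28² + (-0.51)² + (-0.46)²) = √(5.1984 + 0.2601 + 0.2116) = √5.6701, |v| = √(3.3² + 0.24² + 3.87²) = √(10.89 + 0.0576 + 14.9769) = √25.9245.
cos θ = (u·v)/(|u||v|) = 5.6214/(√5.6701·√25.9245) ≈ 0.4637
Cosine distance = 1 - cos θ ≈ 1 - 0.4637 = 0.5363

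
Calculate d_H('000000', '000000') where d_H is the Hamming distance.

Differing positions: none. Hamming distance = 0.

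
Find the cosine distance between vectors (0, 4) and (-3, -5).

With u = (0, 4), v = (-3, -5):
u·v = 0·(-3) + 4·(-5) = 0 + (-20) = -20.
|u| = √(0² + 4²) = √16, |v| = √((-3)² + (-5)²) = √34, so |u||v| = √(16·34) = √544.
cos θ = (u·v)/(|u||v|) = -20/√544 ≈ -0.8575
Cosine distance = 1 - cos θ ≈ 1 - (-0.8575) = 1.8575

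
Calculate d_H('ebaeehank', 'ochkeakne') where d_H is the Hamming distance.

Differing positions: 1, 2, 3, 4, 6, 7, 9. Hamming distance = 7.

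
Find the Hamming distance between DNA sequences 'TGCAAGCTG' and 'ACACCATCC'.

Differing positions: 1, 2, 3, 4, 5, 6, 7, 8, 9. Hamming distance = 9.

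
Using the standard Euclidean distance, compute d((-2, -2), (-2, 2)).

(Σ|x_i - y_i|^2)^(1/2) = (|-2 - (-2)|^2 + |-2 - 2|^2)^(1/2)
= (0^2 + 4^2)^(1/2) = (0 + 16)^(1/2) = (16)^(1/2) = 4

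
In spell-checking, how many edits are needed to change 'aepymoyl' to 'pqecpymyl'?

Let D[i][j] be the edit distance between the first i characters of 'aepymoyl' and the first j characters of 'pqecpymyl', with D[i][0] = i, D[0][j] = j, and D[i][j] = D[i-1][j-1] if the characters match, else 1 + min(D[i-1][j], D[i][j-1], D[i-1][j-1]). Filling the table (rows: prefixes of 'aepymoyl', columns: prefixes of 'pqecpymyl'):
     ε  p  q  e  c  p  y  m  y  l
  ε  0  1  2  3  4  5  6  7  8  9
  a  1  1  2  3  4  5  6  7  8  9
  e  2  2  2  2  3  4  5  6  7  8
  p  3  2  3  3  3  3  4  5  6  7
  y  4  3  3  4  4  4  3  4  5  6
  m  5  4  4  4  5  5  4  3  4  5
  o  6  5  5  5  5  6  5  4  4  5
  y  7  6  6  6  6  6  6  5  4  5
  l  8  7  7  7  7  7  7  6  5  4
The bottom-right entry gives D[8][9] = 4, so no sequence of fewer than 4 edits works. Backtracking through the table gives one optimal edit sequence (4 edits):
  aepymoyl → paepymoyl (ins p @1)
  paepymoyl → pqepymoyl (sub a→q @2)
  pqepymoyl → pqecpymoyl (ins c @4)
  pqecpymoyl → pqecpymyl (del o @8)
Edit distance = 4.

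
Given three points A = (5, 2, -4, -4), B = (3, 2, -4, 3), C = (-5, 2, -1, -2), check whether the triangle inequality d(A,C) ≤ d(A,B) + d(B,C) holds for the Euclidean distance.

d(A,B) = √(2² + 0² + 0² + 7²) = √53 ≈ 7.2801, d(B,C) = √(8² + 0² + 3² + 5²) = √98 ≈ 9.8995, d(A,C) = √(10² + 0² + 3² + 2²) = √113 ≈ 10.6301.
d(A,C) ≈ 10.6301 ≤ 7.2801 + 9.8995 = 17.1796. Triangle inequality is satisfied.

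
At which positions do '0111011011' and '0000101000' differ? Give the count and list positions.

Differing positions: 2, 3, 4, 5, 6, 9, 10. Hamming distance = 7.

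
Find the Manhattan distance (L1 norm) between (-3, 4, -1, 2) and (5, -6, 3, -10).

Σ|x_i - y_i| = |-3 - 5| + |4 - (-6)| + |-1 - 3| + |2 - (-10)| = 8 + 10 + 4 + 12 = 34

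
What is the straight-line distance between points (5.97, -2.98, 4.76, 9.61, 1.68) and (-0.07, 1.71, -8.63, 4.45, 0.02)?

√(Σ(x_i - y_i)²) = √((5.97 - (-0.07))² + (-2.98 - 1.71)² + (4.76 - (-8.63))² + (9.61 - 4.45)² + (1.68 - 0.02)²)
= √(6.04² + (-4.69)² + 13.39² + 5.16² + 1.66²) = √(36.4816 + 21.9961 + 179.2921 + 26.6256 + 2.7556) = √267.151 ≈ 16.3448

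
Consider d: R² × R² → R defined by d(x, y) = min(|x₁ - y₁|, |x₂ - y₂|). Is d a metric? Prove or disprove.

No. d fails identity of indiscernibles: take x = (1, 0) and y = (1, 9). Then d(x,y) = min(|1 - 1|, |0 - 9|) = min(0, 9) = 0, yet x ≠ y.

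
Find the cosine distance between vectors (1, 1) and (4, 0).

With u = (1, 1), v = (4, 0):
u·v = 1·4 + 1·0 = 4 + 0 = 4.
|u| = √(1² + 1²) = √2, |v| = √(4² + 0²) = √16, so |u||v| = √(2·16) = √32.
cos θ = (u·v)/(|u||v|) = 4/√32 ≈ 0.7071
Cosine distance = 1 - cos θ ≈ 1 - 0.7071 = 0.2929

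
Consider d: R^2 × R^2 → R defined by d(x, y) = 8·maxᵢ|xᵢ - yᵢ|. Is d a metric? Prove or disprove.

Yes. The L∞ (Chebyshev) norm induces a metric on R^2, and multiplying a metric by a positive constant 8 > 0 preserves all four axioms: non-negativity (8·||x-y|| ≥ 0), identity (8·||x-y|| = 0 ⟺ ||x-y|| = 0 ⟺ x = y), symmetry (||x-y|| = ||y-x||), and the triangle inequality (8·||x-z|| ≤ 8·||x-y|| + 8·||y-z||). So d is a metric.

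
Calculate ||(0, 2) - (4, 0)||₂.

√(Σ(x_i - y_i)²) = √((0 - 4)² + (2 - 0)²)
= √((-4)² + 2²) = √(16 + 4) = √20 ≈ 4.4721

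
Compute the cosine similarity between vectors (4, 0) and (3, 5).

With u = (4, 0), v = (3, 5):
u·v = 4·3 + 0·5 = 12 + 0 = 12.
|u| = √(4² + 0²) = √16, |v| = √(3² + 5²) = √34, so |u||v| = √(16·34) = √544.
cos θ = (u·v)/(|u||v|) = 12/√544 ≈ 0.5145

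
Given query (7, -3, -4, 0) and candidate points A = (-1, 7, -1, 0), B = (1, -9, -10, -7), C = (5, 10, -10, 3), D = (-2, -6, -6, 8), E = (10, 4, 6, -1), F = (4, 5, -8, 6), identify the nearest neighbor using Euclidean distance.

Distances: d(A) ≈ 13.1529, d(B) ≈ 12.53, d(C) ≈ 14.7648, d(D) ≈ 12.5698, d(E) ≈ 12.6095, d(F) ≈ 11.1803. Nearest: F = (4, 5, -8, 6) with distance 11.1803.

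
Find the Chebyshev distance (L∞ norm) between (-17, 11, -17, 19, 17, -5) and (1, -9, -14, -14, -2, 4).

max(|x_i - y_i|) = max(|-17 - 1|, |11 - (-9)|, |-17 - (-14)|, |19 - (-14)|, |17 - (-2)|, |-5 - 4|) = max(18, 20, 3, 33, 19, 9) = 33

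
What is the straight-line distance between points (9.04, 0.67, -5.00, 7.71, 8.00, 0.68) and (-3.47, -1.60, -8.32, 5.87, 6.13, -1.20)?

√(Σ(x_i - y_i)²) = √((9.04 - (-3.47))² + (0.67 - (-1.6))² + (-5 - (-8.32))² + (7.71 - 5.87)² + (8 - 6.13)² + (0.68 - (-1.2))²)
= √(12.51² + 2.27² + 3.32² + 1.84² + 1.87² + 1.88²) = √(156.5001 + 5.1529 + 11.0224 + 3.3856 + 3.4969 + 3.5344) = √183.0923 ≈ 13.5312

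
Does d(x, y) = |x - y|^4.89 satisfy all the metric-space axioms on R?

No. d(x,y) = |x-y|^4.89 fails the triangle inequality since p = 4.89 > 1. Counterexample: x = -4, y = 3, z = 13. d(x,z) = |-4 - 13|^4.89 = 17^4.89 ≈ 1039669.3132, but d(x,y) + d(y,z) = 7^4.89 + 10^4.89 ≈ 13568.4243 + 77624.7117 = 91193.136. Since 1039669.3132 > 91193.136, the triangle inequality is violated.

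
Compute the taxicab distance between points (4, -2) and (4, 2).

Σ|x_i - y_i| = |4 - 4| + |-2 - 2| = 0 + 4 = 4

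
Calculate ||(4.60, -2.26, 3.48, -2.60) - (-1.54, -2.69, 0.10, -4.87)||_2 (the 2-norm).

(Σ|x_i - y_i|^2)^(1/2) = (|4.6 - (-1.54)|^2 + |-2.26 - (-2.69)|^2 + |3.48 - 0.1|^2 + |-2.6 - (-4.87)|^2)^(1/2)
= (6.14^2 + 0.43^2 + 3.38^2 + 2.27^2)^(1/2) = (37.6996 + 0.1849 + 11.4244 + 5.1529)^(1/2) = (54.4618)^(1/2) ≈ 7.3798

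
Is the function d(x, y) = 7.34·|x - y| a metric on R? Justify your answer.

Yes. Since |x - y| is a metric on R and 7.34 > 0, the positive scalar multiple 7.34·|x - y| is also a metric: scaling by a positive constant preserves non-negativity, identity (d=0 ⟺ |x-y|=0 ⟺ x=y), symmetry, and the triangle inequality.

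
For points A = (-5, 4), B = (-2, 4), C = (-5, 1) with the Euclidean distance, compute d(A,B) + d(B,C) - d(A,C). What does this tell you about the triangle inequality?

d(A,B) = √(3² + 0²) = √9 = 3, d(B,C) = √(3² + 3²) = √18 ≈ 4.2426, d(A,C) = √(0² + 3²) = √9 = 3.
d(A,B) + d(B,C) - d(A,C) = 3 + 4.2426 - 3 = 7.2426 - 3 = 4.2426 (to 4 decimal places). This is ≥ 0, so the triangle inequality holds for these points.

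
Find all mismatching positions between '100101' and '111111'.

Differing positions: 2, 3, 5. Hamming distance = 3.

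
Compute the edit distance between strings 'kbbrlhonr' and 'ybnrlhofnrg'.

Let D[i][j] be the edit distance between the first i characters of 'kbbrlhonr' and the first j characters of 'ybnrlhofnrg', with D[i][0] = i, D[0][j] = j, and D[i][j] = D[i-1][j-1] if the characters match, else 1 + min(D[i-1][j], D[i][j-1], D[i-1][j-1]). Filling the table (rows: prefixes of 'kbbrlhonr', columns: prefixes of 'ybnrlhofnrg'):
     ε  y  b  n  r  l  h  o  f  n  r  g
  ε  0  1  2  3  4  5  6  7  8  9 10 11
  k  1  1  2  3  4  5  6  7  8  9 10 11
  b  2  2  1  2  3  4  5  6  7  8  9 10
  b  3  3  2  2  3  4  5  6  7  8  9 10
  r  4  4  3  3  2  3  4  5  6  7  8  9
  l  5  5  4  4  3  2  3  4  5  6  7  8
  h  6  6  5  5  4  3  2  3  4  5  6  7
  o  7  7  6  6  5  4  3  2  3  4  5  6
  n  8  8  7  6  6  5  4  3  3  3  4  5
  r  9  9  8  7  6  6  5  4  4  4  3  4
The bottom-right entry gives D[9][11] = 4, so no sequence of fewer than 4 edits works. Backtracking through the table gives one optimal edit sequence (4 edits):
  kbbrlhonr → ybbrlhonr (sub k→y @1)
  ybbrlhonr → ybnrlhonr (sub b→n @3)
  ybnrlhonr → ybnrlhofnr (ins f @8)
  ybnrlhofnr → ybnrlhofnrg (ins g @11)
Edit distance = 4.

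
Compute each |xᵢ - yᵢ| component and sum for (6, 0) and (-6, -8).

Σ|x_i - y_i| = |6 - (-6)| + |0 - (-8)| = 12 + 8 = 20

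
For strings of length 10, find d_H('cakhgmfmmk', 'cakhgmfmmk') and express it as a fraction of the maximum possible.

Differing positions: none. Hamming distance = 0. The maximum possible Hamming distance for length-10 strings is 10, so d_H/10 = 0/10 = 0.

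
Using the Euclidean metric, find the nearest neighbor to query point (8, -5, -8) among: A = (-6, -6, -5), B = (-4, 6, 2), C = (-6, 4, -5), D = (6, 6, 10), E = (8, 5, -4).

Distances: d(A) ≈ 14.3527, d(B) ≈ 19.105, d(C) ≈ 16.9115, d(D) ≈ 21.1896, d(E) ≈ 10.7703. Nearest: E = (8, 5, -4) with distance 10.7703.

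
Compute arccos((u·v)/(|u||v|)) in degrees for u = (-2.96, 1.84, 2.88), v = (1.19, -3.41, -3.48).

With u = (-2.96, 1.84, 2.88), v = (1.19, -3.41, -3.48):
u·v = (-2.96)·1.19 + 1.84·(-3.41) + 2.88·(-3.48) = (-3.5224) + (-6.2744) + (-10.0224) = -19.8192.
|u| = √((-2.96)² + 1.84² + 2.88²) = √(8.7616 + 3.3856 + 8.2944) = √20.4416, |v| = √(1.19² + (-3.41)² + (-3.48)²) = √(1.4161 + 11.6281 + 12.1104) = √25.1546.
cos θ = (u·v)/(|u||v|) = -19.8192/(√20.4416·√25.1546) ≈ -0.874017
θ = arccos(-0.874017) ≈ 150.93°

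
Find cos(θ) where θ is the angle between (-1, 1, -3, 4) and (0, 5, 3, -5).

With u = (-1, 1, -3, 4), v = (0, 5, 3, -5):
u·v = (-1)·0 + 1·5 + (-3)·3 + 4·(-5) = 0 + 5 + (-9) + (-20) = -24.
|u| = √((-1)² + 1² + (-3)² + 4²) = √27, |v| = √(0² + 5² + 3² + (-5)²) = √59, so |u||v| = √(27·59) = √1593.
cos θ = (u·v)/(|u||v|) = -24/√1593 ≈ -0.6013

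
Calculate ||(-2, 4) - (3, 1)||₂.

√(Σ(x_i - y_i)²) = √((-2 - 3)² + (4 - 1)²)
= √((-5)² + 3²) = √(25 + 9) = √34 ≈ 5.831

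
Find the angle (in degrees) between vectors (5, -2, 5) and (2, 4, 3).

With u = (5, -2, 5), v = (2, 4, 3):
u·v = 5·2 + (-2)·4 + 5·3 = 10 + (-8) + 15 = 17.
|u| = √(5² + (-2)² + 5²) = √54, |v| = √(2² + 4² + 3²) = √29, so |u||v| = √(54·29) = √1566.
cos θ = (u·v)/(|u||v|) = 17/√1566 ≈ 0.429589
θ = arccos(0.429589) ≈ 64.56°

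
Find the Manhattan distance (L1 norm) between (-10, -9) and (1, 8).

Σ|x_i - y_i| = |-10 - 1| + |-9 - 8| = 11 + 17 = 28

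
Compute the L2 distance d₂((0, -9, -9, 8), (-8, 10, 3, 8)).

√(Σ(x_i - y_i)²) = √((0 - (-8))² + (-9 - 10)² + (-9 - 3)² + (8 - 8)²)
= √(8² + (-19)² + (-12)² + 0²) = √(64 + 361 + 144 + 0) = √569 ≈ 23.8537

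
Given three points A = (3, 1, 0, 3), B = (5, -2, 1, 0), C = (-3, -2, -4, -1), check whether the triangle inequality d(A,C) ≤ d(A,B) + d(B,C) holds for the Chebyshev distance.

d(A,B) = max(2, 3, 1, 3) = 3, d(B,C) = max(8, 0, 5, 1) = 8, d(A,C) = max(6, 3, 4, 4) = 6.
d(A,C) = 6 ≤ 3 + 8 = 11. Triangle inequality is satisfied.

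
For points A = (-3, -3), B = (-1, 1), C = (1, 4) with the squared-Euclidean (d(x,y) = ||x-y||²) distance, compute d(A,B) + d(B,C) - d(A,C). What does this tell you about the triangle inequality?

d(A,B) = 2² + 4² = 20, d(B,C) = 2² + 3² = 13, d(A,C) = 4² + 7² = 65.
d(A,B) + d(B,C) - d(A,C) = 20 + 13 - 65 = 33 - 65 = -32. This is < 0, so the triangle inequality FAILS for these points (squared-Euclidean is not a metric).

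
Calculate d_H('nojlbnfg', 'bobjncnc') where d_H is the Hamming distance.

Differing positions: 1, 3, 4, 5, 6, 7, 8. Hamming distance = 7.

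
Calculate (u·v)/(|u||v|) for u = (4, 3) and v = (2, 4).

With u = (4, 3), v = (2, 4):
u·v = 4·2 + 3·4 = 8 + 12 = 20.
|u| = √(4² + 3²) = √25, |v| = √(2² + 4²) = √20, so |u||v| = √(25·20) = √500.
cos θ = (u·v)/(|u||v|) = 20/√500 ≈ 0.8944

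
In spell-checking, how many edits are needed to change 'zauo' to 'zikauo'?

Let D[i][j] be the edit distance between the first i characters of 'zauo' and the first j characters of 'zikauo', with D[i][0] = i, D[0][j] = j, and D[i][j] = D[i-1][j-1] if the characters match, else 1 + min(D[i-1][j], D[i][j-1], D[i-1][j-1]). Filling the table (rows: prefixes of 'zauo', columns: prefixes of 'zikauo'):
     ε  z  i  k  a  u  o
  ε  0  1  2  3  4  5  6
  z  1  0  1  2  3  4  5
  a  2  1  1  2  2  3  4
  u  3  2  2  2  3  2  3
  o  4  3  3  3  3  3  2
The bottom-right entry gives D[4][6] = 2, so no sequence of fewer than 2 edits works. Backtracking through the table gives one optimal edit sequence (2 edits):
  zauo → ziauo (ins i @2)
  ziauo → zikauo (ins k @3)
Edit distance = 2.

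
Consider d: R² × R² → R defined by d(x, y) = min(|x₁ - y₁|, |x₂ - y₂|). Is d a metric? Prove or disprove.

No. d fails identity of indiscernibles: take x = (-3, 0) and y = (-3, 5). Then d(x,y) = min(|-3 - (-3)|, |0 - 5|) = min(0, 5) = 0, yet x ≠ y.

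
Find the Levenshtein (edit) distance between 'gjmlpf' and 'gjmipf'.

Let D[i][j] be the edit distance between the first i characters of 'gjmlpf' and the first j characters of 'gjmipf', with D[i][0] = i, D[0][j] = j, and D[i][j] = D[i-1][j-1] if the characters match, else 1 + min(D[i-1][j], D[i][j-1], D[i-1][j-1]). Filling the table (rows: prefixes of 'gjmlpf', columns: prefixes of 'gjmipf'):
     ε  g  j  m  i  p  f
  ε  0  1  2  3  4  5  6
  g  1  0  1  2  3  4  5
  j  2  1  0  1  2  3  4
  m  3  2  1  0  1  2  3
  l  4  3  2  1  1  2  3
  p  5  4  3  2  2  1  2
  f  6  5  4  3  3  2  1
The bottom-right entry gives D[6][6] = 1, so no sequence of fewer than 1 edit works. Backtracking through the table gives one optimal edit sequence (1 edit):
  gjmlpf → gjmipf (sub l→i @4)
Edit distance = 1.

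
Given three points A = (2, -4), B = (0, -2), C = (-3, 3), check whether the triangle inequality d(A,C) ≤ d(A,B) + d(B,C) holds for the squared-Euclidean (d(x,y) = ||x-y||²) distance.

d(A,B) = 2² + 2² = 8, d(B,C) = 3² + 5² = 34, d(A,C) = 5² + 7² = 74.
d(A,C) = 74 > 8 + 34 = 42. Triangle inequality is VIOLATED. (Squared-Euclidean is not a metric — this is a counterexample.)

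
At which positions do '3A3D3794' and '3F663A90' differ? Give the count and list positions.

Differing positions: 2, 3, 4, 6, 8. Hamming distance = 5.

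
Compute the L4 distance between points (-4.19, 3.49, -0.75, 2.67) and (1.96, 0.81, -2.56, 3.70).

(Σ|x_i - y_i|^4)^(1/4) = (|-4.19 - 1.96|^4 + |3.49 - 0.81|^4 + |-0.75 - (-2.56)|^4 + |2.67 - 3.7|^4)^(1/4)
= (6.15^4 + 2.68^4 + 1.81^4 + 1.03^4)^(1/4) ≈ (1430.5415 + 51.5869 + 10.7328 + 1.1255)^(1/4) = (1493.9867)^(1/4) ≈ 6.2171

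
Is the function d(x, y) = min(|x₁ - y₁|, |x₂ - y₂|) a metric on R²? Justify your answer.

No. d fails identity of indiscernibles: take x = (-3, 0) and y = (-3, 4). Then d(x,y) = min(|-3 - (-3)|, |0 - 4|) = min(0, 4) = 0, yet x ≠ y.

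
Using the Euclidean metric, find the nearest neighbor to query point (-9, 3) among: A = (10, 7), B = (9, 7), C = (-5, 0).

Distances: d(A) ≈ 19.4165, d(B) ≈ 18.4391, d(C) = 5. Nearest: C = (-5, 0) with distance 5.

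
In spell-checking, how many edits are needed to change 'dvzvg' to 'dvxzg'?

Let D[i][j] be the edit distance between the first i characters of 'dvzvg' and the first j characters of 'dvxzg', with D[i][0] = i, D[0][j] = j, and D[i][j] = D[i-1][j-1] if the characters match, else 1 + min(D[i-1][j], D[i][j-1], D[i-1][j-1]). Filling the table (rows: prefixes of 'dvzvg', columns: prefixes of 'dvxzg'):
     ε  d  v  x  z  g
  ε  0  1  2  3  4  5
  d  1  0  1  2  3  4
  v  2  1  0  1  2  3
  z  3  2  1  1  1  2
  v  4  3  2  2  2  2
  g  5  4  3  3  3  2
The bottom-right entry gives D[5][5] = 2, so no sequence of fewer than 2 edits works. Backtracking through the table gives one optimal edit sequence (2 edits):
  dvzvg → dvxvg (sub z→x @3)
  dvxvg → dvxzg (sub v→z @4)
Edit distance = 2.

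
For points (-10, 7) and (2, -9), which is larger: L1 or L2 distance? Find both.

L1 = |-10 - 2| + |7 - (-9)| = 12 + 16 = 28
L2 = √(12² + 16²) = √400 = 20
L1 ≥ L2 always (equality iff movement is along one axis); L1 > L2 here.
Ratio L1/L2 = 28/20 = 1.4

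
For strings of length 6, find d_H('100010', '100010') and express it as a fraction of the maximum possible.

Differing positions: none. Hamming distance = 0. The maximum possible Hamming distance for length-6 strings is 6, so d_H/6 = 0/6 = 0.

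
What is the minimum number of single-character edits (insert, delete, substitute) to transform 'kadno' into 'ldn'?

Let D[i][j] be the edit distance between the first i characters of 'kadno' and the first j characters of 'ldn', with D[i][0] = i, D[0][j] = j, and D[i][j] = D[i-1][j-1] if the characters match, else 1 + min(D[i-1][j], D[i][j-1], D[i-1][j-1]). Filling the table (rows: prefixes of 'kadno', columns: prefixes of 'ldn'):
     ε  l  d  n
  ε  0  1  2  3
  k  1  1  2  3
  a  2  2  2  3
  d  3  3  2  3
  n  4  4  3  2
  o  5  5  4  3
The bottom-right entry gives D[5][3] = 3, so no sequence of fewer than 3 edits works. Backtracking through the table gives one optimal edit sequence (3 edits):
  kadno → adno (del k @1)
  adno → ldno (sub a→l @1)
  ldno → ldn (del o @4)
Edit distance = 3.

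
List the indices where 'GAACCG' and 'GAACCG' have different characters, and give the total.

Differing positions: none. Hamming distance = 0.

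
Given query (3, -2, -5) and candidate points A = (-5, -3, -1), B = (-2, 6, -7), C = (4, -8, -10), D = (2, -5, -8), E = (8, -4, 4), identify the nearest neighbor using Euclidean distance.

Distances: d(A) = 9, d(B) ≈ 9.6437, d(C) ≈ 7.874, d(D) ≈ 4.3589, d(E) ≈ 10.4881. Nearest: D = (2, -5, -8) with distance 4.3589.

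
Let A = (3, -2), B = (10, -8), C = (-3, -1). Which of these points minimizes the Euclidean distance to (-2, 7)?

Distances: d(A) ≈ 10.2956, d(B) ≈ 19.2094, d(C) ≈ 8.0623. Nearest: C = (-3, -1) with distance 8.0623.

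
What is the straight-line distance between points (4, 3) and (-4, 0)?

√(Σ(x_i - y_i)²) = √((4 - (-4))² + (3 - 0)²)
= √(8² + 3²) = √(64 + 9) = √73 ≈ 8.544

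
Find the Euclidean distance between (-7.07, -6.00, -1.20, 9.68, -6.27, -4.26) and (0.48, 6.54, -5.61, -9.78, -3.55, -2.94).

√(Σ(x_i - y_i)²) = √((-7.07 - 0.48)² + (-6 - 6.54)² + (-1.2 - (-5.61))² + (9.68 - (-9.78))² + (-6.27 - (-3.55))² + (-4.26 - (-2.94))²)
= √((-7.55)² + (-12.54)² + 4.41² + 19.46² + (-2.72)² + (-1.32)²) = √(57.0025 + 157.2516 + 19.4481 + 378.6916 + 7.3984 + 1.7424) = √621.5346 ≈ 24.9306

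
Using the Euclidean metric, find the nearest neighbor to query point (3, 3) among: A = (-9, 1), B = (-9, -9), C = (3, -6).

Distances: d(A) ≈ 12.1655, d(B) ≈ 16.9706, d(C) = 9. Nearest: C = (3, -6) with distance 9.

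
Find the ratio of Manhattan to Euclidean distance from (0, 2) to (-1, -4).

L1 = |0 - (-1)| + |2 - (-4)| = 1 + 6 = 7
L2 = √(1² + 6²) = √37 ≈ 6.0828
L1 ≥ L2 always (equality iff movement is along one axis); L1 > L2 here.
Ratio L1/L2 = 7/√37 ≈ 1.1508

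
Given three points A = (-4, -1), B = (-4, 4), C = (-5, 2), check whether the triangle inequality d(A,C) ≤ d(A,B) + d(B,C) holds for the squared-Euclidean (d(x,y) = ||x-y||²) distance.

d(A,B) = 0² + 5² = 25, d(B,C) = 1² + 2² = 5, d(A,C) = 1² + 3² = 10.
d(A,C) = 10 ≤ 25 + 5 = 30. Triangle inequality is satisfied.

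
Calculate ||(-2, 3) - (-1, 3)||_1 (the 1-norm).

Σ|x_i - y_i| = |-2 - (-1)| + |3 - 3| = 1 + 0 = 1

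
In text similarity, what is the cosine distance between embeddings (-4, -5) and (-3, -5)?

With u = (-4, -5), v = (-3, -5):
u·v = (-4)·(-3) + (-5)·(-5) = 12 + 25 = 37.
|u| = √((-4)² + (-5)²) = √41, |v| = √((-3)² + (-5)²) = √34, so |u||v| = √(41·34) = √1394.
cos θ = (u·v)/(|u||v|) = 37/√1394 ≈ 0.991
Cosine distance = 1 - cos θ ≈ 1 - 0.991 = 0.009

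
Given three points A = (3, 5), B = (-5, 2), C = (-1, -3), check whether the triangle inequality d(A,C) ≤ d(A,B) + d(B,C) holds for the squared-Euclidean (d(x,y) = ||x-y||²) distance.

d(A,B) = 8² + 3² = 73, d(B,C) = 4² + 5² = 41, d(A,C) = 4² + 8² = 80.
d(A,C) = 80 ≤ 73 + 41 = 114. Triangle inequality is satisfied.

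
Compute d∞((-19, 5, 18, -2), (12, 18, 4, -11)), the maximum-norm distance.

max(|x_i - y_i|) = max(|-19 - 12|, |5 - 18|, |18 - 4|, |-2 - (-11)|) = max(31, 13, 14, 9) = 31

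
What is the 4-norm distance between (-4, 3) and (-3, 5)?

(Σ|x_i - y_i|^4)^(1/4) = (|-4 - (-3)|^4 + |3 - 5|^4)^(1/4)
= (1^4 + 2^4)^(1/4) = (1 + 16)^(1/4) = (17)^(1/4) ≈ 2.0305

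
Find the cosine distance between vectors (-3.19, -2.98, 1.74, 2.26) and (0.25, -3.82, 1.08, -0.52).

With u = (-3.19, -2.98, 1.74, 2.26), v = (0.25, -3.82, 1.08, -0.52):
u·v = (-3.19)·0.25 + (-2.98)·(-3.82) + 1.74·1.08 + 2.26·(-0.52) = (-0.7975) + 11.3836 + 1.8792 + (-1.1752) = 11.2901.
|u| = √((-3.19)² + (-2.98)² + 1.74² + 2.26²) = √(10.1761 + 8.8804 + 3.0276 + 5.1076) = √27.1917, |v| = √(0.25² + (-3.82)² + 1.08² + (-0.52)²) = √(0.0625 + 14.5924 + 1.1664 + 0.2704) = √16.0917.
cos θ = (u·v)/(|u||v|) = 11.2901/(√27.1917·√16.0917) ≈ 0.5397
Cosine distance = 1 - cos θ ≈ 1 - 0.5397 = 0.4603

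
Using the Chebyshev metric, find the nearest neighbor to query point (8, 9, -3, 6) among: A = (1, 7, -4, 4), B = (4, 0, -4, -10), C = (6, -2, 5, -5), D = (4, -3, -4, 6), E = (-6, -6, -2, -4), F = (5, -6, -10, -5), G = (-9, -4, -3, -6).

Distances: d(A) = 7, d(B) = 16, d(C) = 11, d(D) = 12, d(E) = 15, d(F) = 15, d(G) = 17. Nearest: A = (1, 7, -4, 4) with distance 7.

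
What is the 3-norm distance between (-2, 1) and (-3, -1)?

(Σ|x_i - y_i|^3)^(1/3) = (|-2 - (-3)|^3 + |1 - (-1)|^3)^(1/3)
= (1^3 + 2^3)^(1/3) = (1 + 8)^(1/3) = (9)^(1/3) ≈ 2.0801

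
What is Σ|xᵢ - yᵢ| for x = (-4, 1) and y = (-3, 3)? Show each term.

Σ|x_i - y_i| = |-4 - (-3)| + |1 - 3| = 1 + 2 = 3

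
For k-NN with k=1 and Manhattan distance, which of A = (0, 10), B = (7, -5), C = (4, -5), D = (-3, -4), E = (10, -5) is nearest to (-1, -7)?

Distances: d(A) = 18, d(B) = 10, d(C) = 7, d(D) = 5, d(E) = 13. Nearest: D = (-3, -4) with distance 5.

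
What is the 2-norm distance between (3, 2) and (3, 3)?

(Σ|x_i - y_i|^2)^(1/2) = (|3 - 3|^2 + |2 - 3|^2)^(1/2)
= (0^2 + 1^2)^(1/2) = (0 + 1)^(1/2) = (1)^(1/2) = 1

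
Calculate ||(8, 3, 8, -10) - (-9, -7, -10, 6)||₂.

√(Σ(x_i - y_i)²) = √((8 - (-9))² + (3 - (-7))² + (8 - (-10))² + (-10 - 6)²)
= √(17² + 10² + 18² + (-16)²) = √(289 + 100 + 324 + 256) = √969 ≈ 31.1288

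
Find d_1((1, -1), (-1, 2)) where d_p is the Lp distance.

Σ|x_i - y_i| = |1 - (-1)| + |-1 - 2| = 2 + 3 = 5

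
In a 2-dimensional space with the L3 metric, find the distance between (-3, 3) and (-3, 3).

(Σ|x_i - y_i|^3)^(1/3) = (|-3 - (-3)|^3 + |3 - 3|^3)^(1/3)
= (0^3 + 0^3)^(1/3) = (0 + 0)^(1/3) = (0)^(1/3) = 0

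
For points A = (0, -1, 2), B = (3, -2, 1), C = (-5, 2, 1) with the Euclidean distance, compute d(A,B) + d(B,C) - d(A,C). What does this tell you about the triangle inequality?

d(A,B) = √(3² + 1² + 1²) = √11 ≈ 3.3166, d(B,C) = √(8² + 4² + 0²) = √80 ≈ 8.9443, d(A,C) = √(5² + 3² + 1²) = √35 ≈ 5.9161.
d(A,B) + d(B,C) - d(A,C) = 3.3166 + 8.9443 - 5.9161 = 12.2609 - 5.9161 = 6.3448 (to 4 decimal places). This is ≥ 0, so the triangle inequality holds for these points.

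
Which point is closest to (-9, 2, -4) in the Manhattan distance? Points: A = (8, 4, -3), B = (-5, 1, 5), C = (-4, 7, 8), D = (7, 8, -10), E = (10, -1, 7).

Distances: d(A) = 20, d(B) = 14, d(C) = 22, d(D) = 28, d(E) = 33. Nearest: B = (-5, 1, 5) with distance 14.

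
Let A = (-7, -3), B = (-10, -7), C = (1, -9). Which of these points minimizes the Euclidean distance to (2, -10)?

Distances: d(A) ≈ 11.4018, d(B) ≈ 12.3693, d(C) ≈ 1.4142. Nearest: C = (1, -9) with distance 1.4142.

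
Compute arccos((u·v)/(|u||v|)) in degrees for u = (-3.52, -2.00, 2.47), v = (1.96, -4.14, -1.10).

With u = (-3.52, -2.00, 2.47), v = (1.96, -4.14, -1.10):
u·v = (-3.52)·1.96 + (-2)·(-4.14) + 2.47·(-1.1) = (-6.8992) + 8.28 + (-2.717) = -1.3362.
|u| = √((-3.52)² + (-2)² + 2.47²) = √(12.3904 + 4 + 6.1009) = √22.4913, |v| = √(1.96² + (-4.14)² + (-1.1)²) = √(3.8416 + 17.1396 + 1.21) = √22.1912.
cos θ = (u·v)/(|u||v|) = -1.3362/(√22.4913·√22.1912) ≈ -0.05981
θ = arccos(-0.05981) ≈ 93.43°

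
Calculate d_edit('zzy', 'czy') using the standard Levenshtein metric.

Let D[i][j] be the edit distance between the first i characters of 'zzy' and the first j characters of 'czy', with D[i][0] = i, D[0][j] = j, and D[i][j] = D[i-1][j-1] if the characters match, else 1 + min(D[i-1][j], D[i][j-1], D[i-1][j-1]). Filling the table (rows: prefixes of 'zzy', columns: prefixes of 'czy'):
     ε  c  z  y
  ε  0  1  2  3
  z  1  1  1  2
  z  2  2  1  2
  y  3  3  2  1
The bottom-right entry gives D[3][3] = 1, so no sequence of fewer than 1 edit works. Backtracking through the table gives one optimal edit sequence (1 edit):
  zzy → czy (sub z→c @1)
Edit distance = 1.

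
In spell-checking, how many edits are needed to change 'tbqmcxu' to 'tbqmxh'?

Let D[i][j] be the edit distance between the first i characters of 'tbqmcxu' and the first j characters of 'tbqmxh', with D[i][0] = i, D[0][j] = j, and D[i][j] = D[i-1][j-1] if the characters match, else 1 + min(D[i-1][j], D[i][j-1], D[i-1][j-1]). Filling the table (rows: prefixes of 'tbqmcxu', columns: prefixes of 'tbqmxh'):
     ε  t  b  q  m  x  h
  ε  0  1  2  3  4  5  6
  t  1  0  1  2  3  4  5
  b  2  1  0  1  2  3  4
  q  3  2  1  0  1  2  3
  m  4  3  2  1  0  1  2
  c  5  4  3  2  1  1  2
  x  6  5  4  3  2  1  2
  u  7  6  5  4  3  2  2
The bottom-right entry gives D[7][6] = 2, so no sequence of fewer than 2 edits works. Backtracking through the table gives one optimal edit sequence (2 edits):
  tbqmcxu → tbqmxu (del c @5)
  tbqmxu → tbqmxh (sub u→h @6)
Edit distance = 2.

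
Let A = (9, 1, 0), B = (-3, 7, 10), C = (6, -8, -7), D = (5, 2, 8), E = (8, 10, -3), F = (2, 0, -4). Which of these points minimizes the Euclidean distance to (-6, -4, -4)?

Distances: d(A) ≈ 16.3095, d(B) ≈ 18.0555, d(C) = 13, d(D) ≈ 17.3494, d(E) ≈ 19.8242, d(F) ≈ 8.9443. Nearest: F = (2, 0, -4) with distance 8.9443.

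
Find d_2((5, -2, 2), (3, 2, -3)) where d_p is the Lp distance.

(Σ|x_i - y_i|^2)^(1/2) = (|5 - 3|^2 + |-2 - 2|^2 + |2 - (-3)|^2)^(1/2)
= (2^2 + 4^2 + 5^2)^(1/2) = (4 + 16 + 25)^(1/2) = (45)^(1/2) ≈ 6.7082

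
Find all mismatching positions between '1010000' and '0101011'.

Differing positions: 1, 2, 3, 4, 6, 7. Hamming distance = 6.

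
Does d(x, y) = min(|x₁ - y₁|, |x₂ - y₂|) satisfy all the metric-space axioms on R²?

No. d fails identity of indiscernibles: take x = (4, 0) and y = (4, 4). Then d(x,y) = min(|4 - 4|, |0 - 4|) = min(0, 4) = 0, yet x ≠ y.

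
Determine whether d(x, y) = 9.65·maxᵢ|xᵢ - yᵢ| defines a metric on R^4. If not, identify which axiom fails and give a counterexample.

Yes. The L∞ (Chebyshev) norm induces a metric on R^4, and multiplying a metric by a positive constant 9.65 > 0 preserves all four axioms: non-negativity (9.65·||x-y|| ≥ 0), identity (9.65·||x-y|| = 0 ⟺ ||x-y|| = 0 ⟺ x = y), symmetry (||x-y|| = ||y-x||), and the triangle inequality (9.65·||x-z|| ≤ 9.65·||x-y|| + 9.65·||y-z||). So d is a metric.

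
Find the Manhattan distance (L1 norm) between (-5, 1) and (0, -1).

Σ|x_i - y_i| = |-5 - 0| + |1 - (-1)| = 5 + 2 = 7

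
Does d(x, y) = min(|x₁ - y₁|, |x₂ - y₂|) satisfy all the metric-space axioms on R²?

No. d fails identity of indiscernibles: take x = (-5, 0) and y = (-5, 3). Then d(x,y) = min(|-5 - (-5)|, |0 - 3|) = min(0, 3) = 0, yet x ≠ y.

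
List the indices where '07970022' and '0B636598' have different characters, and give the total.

Differing positions: 2, 3, 4, 5, 6, 7, 8. Hamming distance = 7.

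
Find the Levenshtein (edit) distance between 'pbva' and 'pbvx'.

Let D[i][j] be the edit distance between the first i characters of 'pbva' and the first j characters of 'pbvx', with D[i][0] = i, D[0][j] = j, and D[i][j] = D[i-1][j-1] if the characters match, else 1 + min(D[i-1][j], D[i][j-1], D[i-1][j-1]). Filling the table (rows: prefixes of 'pbva', columns: prefixes of 'pbvx'):
     ε  p  b  v  x
  ε  0  1  2  3  4
  p  1  0  1  2  3
  b  2  1  0  1  2
  v  3  2  1  0  1
  a  4  3  2  1  1
The bottom-right entry gives D[4][4] = 1, so no sequence of fewer than 1 edit works. Backtracking through the table gives one optimal edit sequence (1 edit):
  pbva → pbvx (sub a→x @4)
Edit distance = 1.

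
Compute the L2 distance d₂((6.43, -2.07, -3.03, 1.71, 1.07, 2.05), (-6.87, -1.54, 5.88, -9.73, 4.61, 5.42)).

√(Σ(x_i - y_i)²) = √((6.43 - (-6.87))² + (-2.07 - (-1.54))² + (-3.03 - 5.88)² + (1.71 - (-9.73))² + (1.07 - 4.61)² + (2.05 - 5.42)²)
= √(13.3² + (-0.53)² + (-8.91)² + 11.44² + (-3.54)² + (-3.37)²) = √(176.89 + 0.2809 + 79.3881 + 130.8736 + 12.5316 + 11.3569) = √411.3211 ≈ 20.2811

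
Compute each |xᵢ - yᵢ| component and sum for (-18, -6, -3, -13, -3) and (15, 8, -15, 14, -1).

Σ|x_i - y_i| = |-18 - 15| + |-6 - 8| + |-3 - (-15)| + |-13 - 14| + |-3 - (-1)| = 33 + 14 + 12 + 27 + 2 = 88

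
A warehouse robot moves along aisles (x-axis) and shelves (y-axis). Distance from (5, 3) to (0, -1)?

Σ|x_i - y_i| = |5 - 0| + |3 - (-1)| = 5 + 4 = 9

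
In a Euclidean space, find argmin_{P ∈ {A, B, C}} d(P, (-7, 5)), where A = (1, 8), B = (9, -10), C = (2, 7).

Distances: d(A) ≈ 8.544, d(B) ≈ 21.9317, d(C) ≈ 9.2195. Nearest: A = (1, 8) with distance 8.544.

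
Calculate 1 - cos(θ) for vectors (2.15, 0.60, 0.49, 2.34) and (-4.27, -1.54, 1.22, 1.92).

With u = (2.15, 0.60, 0.49, 2.34), v = (-4.27, -1.54, 1.22, 1.92):
u·v = 2.15·(-4.27) + 0.6·(-1.54) + 0.49·1.22 + 2.34·1.92 = (-9.1805) + (-0.924) + 0.5978 + 4.4928 = -5.0139.
|u| = √(2.15² + 0.6² + 0.49² + 2.34²) = √(4.6225 + 0.36 + 0.2401 + 5.4756) = √10.6982, |v| = √((-4.27)² + (-1.54)² + 1.22² + 1.92²) = √(18.2329 + 2.3716 + 1.4884 + 3.6864) = √25.7793.
cos θ = (u·v)/(|u||v|) = -5.0139/(√10.6982·√25.7793) ≈ -0.3019
Cosine distance = 1 - cos θ ≈ 1 - (-0.3019) = 1.3019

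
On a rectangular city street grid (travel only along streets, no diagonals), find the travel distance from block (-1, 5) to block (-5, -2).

Σ|x_i - y_i| = |-1 - (-5)| + |5 - (-2)| = 4 + 7 = 11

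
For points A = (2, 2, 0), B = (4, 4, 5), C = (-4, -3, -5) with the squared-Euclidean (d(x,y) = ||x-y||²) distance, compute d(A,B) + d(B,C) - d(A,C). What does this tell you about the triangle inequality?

d(A,B) = 2² + 2² + 5² = 33, d(B,C) = 8² + 7² + 10² = 213, d(A,C) = 6² + 5² + 5² = 86.
d(A,B) + d(B,C) - d(A,C) = 33 + 213 - 86 = 246 - 86 = 160. This is ≥ 0, so the triangle inequality holds for these points.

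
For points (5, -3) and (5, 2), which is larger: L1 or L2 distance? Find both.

L1 = |5 - 5| + |-3 - 2| = 0 + 5 = 5
L2 = √(0² + 5²) = √25 = 5
L1 ≥ L2 always (equality iff movement is along one axis); L1 = L2 here (movement is along a single axis).
Ratio L1/L2 = 5/5 = 1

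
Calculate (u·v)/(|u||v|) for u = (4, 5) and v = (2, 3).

With u = (4, 5), v = (2, 3):
u·v = 4·2 + 5·3 = 8 + 15 = 23.
|u| = √(4² + 5²) = √41, |v| = √(2² + 3²) = √13, so |u||v| = √(41·13) = √533.
cos θ = (u·v)/(|u||v|) = 23/√533 ≈ 0.9962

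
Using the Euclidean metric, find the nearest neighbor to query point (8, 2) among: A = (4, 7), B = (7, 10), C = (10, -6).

Distances: d(A) ≈ 6.4031, d(B) ≈ 8.0623, d(C) ≈ 8.2462. Nearest: A = (4, 7) with distance 6.4031.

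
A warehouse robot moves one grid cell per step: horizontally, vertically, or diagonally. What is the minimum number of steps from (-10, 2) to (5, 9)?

max(|x_i - y_i|) = max(|-10 - 5|, |2 - 9|) = max(15, 7) = 15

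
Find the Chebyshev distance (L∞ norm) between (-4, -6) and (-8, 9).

max(|x_i - y_i|) = max(|-4 - (-8)|, |-6 - 9|) = max(4, 15) = 15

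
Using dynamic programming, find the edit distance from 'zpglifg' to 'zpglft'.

Let D[i][j] be the edit distance between the first i characters of 'zpglifg' and the first j characters of 'zpglft', with D[i][0] = i, D[0][j] = j, and D[i][j] = D[i-1][j-1] if the characters match, else 1 + min(D[i-1][j], D[i][j-1], D[i-1][j-1]). Filling the table (rows: prefixes of 'zpglifg', columns: prefixes of 'zpglft'):
     ε  z  p  g  l  f  t
  ε  0  1  2  3  4  5  6
  z  1  0  1  2  3  4  5
  p  2  1  0  1  2  3  4
  g  3  2  1  0  1  2  3
  l  4  3  2  1  0  1  2
  i  5  4  3  2  1  1  2
  f  6  5  4  3  2  1  2
  g  7  6  5  4  3  2  2
The bottom-right entry gives D[7][6] = 2, so no sequence of fewer than 2 edits works. Backtracking through the table gives one optimal edit sequence (2 edits):
  zpglifg → zpglfg (del i @5)
  zpglfg → zpglft (sub g→t @6)
Edit distance = 2.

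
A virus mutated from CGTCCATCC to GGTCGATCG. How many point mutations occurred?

Differing positions: 1, 5, 9. Hamming distance = 3.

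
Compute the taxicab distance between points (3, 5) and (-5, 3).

Σ|x_i - y_i| = |3 - (-5)| + |5 - 3| = 8 + 2 = 10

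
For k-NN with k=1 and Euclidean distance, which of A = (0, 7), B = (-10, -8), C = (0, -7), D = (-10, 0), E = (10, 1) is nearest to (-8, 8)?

Distances: d(A) ≈ 8.0623, d(B) ≈ 16.1245, d(C) = 17, d(D) ≈ 8.2462, d(E) ≈ 19.3132. Nearest: A = (0, 7) with distance 8.0623.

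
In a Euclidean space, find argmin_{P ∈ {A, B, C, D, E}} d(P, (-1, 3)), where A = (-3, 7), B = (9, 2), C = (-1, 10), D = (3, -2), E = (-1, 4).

Distances: d(A) ≈ 4.4721, d(B) ≈ 10.0499, d(C) = 7, d(D) ≈ 6.4031, d(E) = 1. Nearest: E = (-1, 4) with distance 1.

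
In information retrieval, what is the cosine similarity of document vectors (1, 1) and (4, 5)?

With u = (1, 1), v = (4, 5):
u·v = 1·4 + 1·5 = 4 + 5 = 9.
|u| = √(1² + 1²) = √2, |v| = √(4² + 5²) = √41, so |u||v| = √(2·41) = √82.
cos θ = (u·v)/(|u||v|) = 9/√82 ≈ 0.9939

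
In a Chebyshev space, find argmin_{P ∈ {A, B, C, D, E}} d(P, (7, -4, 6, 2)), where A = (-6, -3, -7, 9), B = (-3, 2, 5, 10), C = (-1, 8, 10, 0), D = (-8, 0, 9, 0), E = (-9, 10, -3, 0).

Distances: d(A) = 13, d(B) = 10, d(C) = 12, d(D) = 15, d(E) = 16. Nearest: B = (-3, 2, 5, 10) with distance 10.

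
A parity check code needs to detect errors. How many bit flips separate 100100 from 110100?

Differing positions: 2. Hamming distance = 1.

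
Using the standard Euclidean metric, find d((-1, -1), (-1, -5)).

√(Σ(x_i - y_i)²) = √((-1 - (-1))² + (-1 - (-5))²)
= √(0² + 4²) = √(0 + 16) = √16 = 4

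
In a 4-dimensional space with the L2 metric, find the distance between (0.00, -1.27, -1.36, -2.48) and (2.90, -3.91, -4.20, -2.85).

(Σ|x_i - y_i|^2)^(1/2) = (|0 - 2.9|^2 + |-1.27 - (-3.91)|^2 + |-1.36 - (-4.2)|^2 + |-2.48 - (-2.85)|^2)^(1/2)
= (2.9^2 + 2.64^2 + 2.84^2 + 0.37^2)^(1/2) = (8.41 + 6.9696 + 8.0656 + 0.1369)^(1/2) = (23.5821)^(1/2) ≈ 4.8561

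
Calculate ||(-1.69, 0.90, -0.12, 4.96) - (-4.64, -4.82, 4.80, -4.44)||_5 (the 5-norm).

(Σ|x_i - y_i|^5)^(1/5) = (|-1.69 - (-4.64)|^5 + |0.9 - (-4.82)|^5 + |-0.12 - 4.8|^5 + |4.96 - (-4.44)|^5)^(1/5)
= (2.95^5 + 5.72^5 + 4.92^5 + 9.4^5)^(1/5) ≈ (223.4138 + 6123.224 + 2882.873 + 73390.4022)^(1/5) = (82619.913)^(1/5) ≈ 9.6254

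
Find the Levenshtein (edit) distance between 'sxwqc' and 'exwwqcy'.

Let D[i][j] be the edit distance between the first i characters of 'sxwqc' and the first j characters of 'exwwqcy', with D[i][0] = i, D[0][j] = j, and D[i][j] = D[i-1][j-1] if the characters match, else 1 + min(D[i-1][j], D[i][j-1], D[i-1][j-1]). Filling the table (rows: prefixes of 'sxwqc', columns: prefixes of 'exwwqcy'):
     ε  e  x  w  w  q  c  y
  ε  0  1  2  3  4  5  6  7
  s  1  1  2  3  4  5  6  7
  x  2  2  1  2  3  4  5  6
  w  3  3  2  1  2  3  4  5
  q  4  4  3  2  2  2  3  4
  c  5  5  4  3  3  3  2  3
The bottom-right entry gives D[5][7] = 3, so no sequence of fewer than 3 edits works. Backtracking through the table gives one optimal edit sequence (3 edits):
  sxwqc → exwqc (sub s→e @1)
  exwqc → exwwqc (ins w @3)
  exwwqc → exwwqcy (ins y @7)
Edit distance = 3.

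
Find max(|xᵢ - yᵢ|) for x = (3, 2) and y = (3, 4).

max(|x_i - y_i|) = max(|3 - 3|, |2 - 4|) = max(0, 2) = 2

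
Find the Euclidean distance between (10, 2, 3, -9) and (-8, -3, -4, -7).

√(Σ(x_i - y_i)²) = √((10 - (-8))² + (2 - (-3))² + (3 - (-4))² + (-9 - (-7))²)
= √(18² + 5² + 7² + (-2)²) = √(324 + 25 + 49 + 4) = √402 ≈ 20.0499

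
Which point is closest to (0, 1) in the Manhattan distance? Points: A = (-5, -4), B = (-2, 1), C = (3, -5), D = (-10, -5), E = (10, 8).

Distances: d(A) = 10, d(B) = 2, d(C) = 9, d(D) = 16, d(E) = 17. Nearest: B = (-2, 1) with distance 2.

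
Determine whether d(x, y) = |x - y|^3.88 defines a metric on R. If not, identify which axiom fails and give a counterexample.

No. d(x,y) = |x-y|^3.88 fails the triangle inequality since p = 3.88 > 1. Counterexample: x = -2, y = 5, z = 6. d(x,z) = |-2 - 6|^3.88 = 8^3.88 ≈ 3191.4581, but d(x,y) + d(y,z) = 7^3.88 + 1^3.88 ≈ 1900.9925 + 1 = 1901.9925. Since 3191.4581 > 1901.9925, the triangle inequality is violated.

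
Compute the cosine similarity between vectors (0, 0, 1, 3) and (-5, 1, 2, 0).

With u = (0, 0, 1, 3), v = (-5, 1, 2, 0):
u·v = 0·(-5) + 0·1 + 1·2 + 3·0 = 0 + 0 + 2 + 0 = 2.
|u| = √(0² + 0² + 1² + 3²) = √10, |v| = √((-5)² + 1² + 2² + 0²) = √30, so |u||v| = √(10·30) = √300.
cos θ = (u·v)/(|u||v|) = 2/√300 ≈ 0.1155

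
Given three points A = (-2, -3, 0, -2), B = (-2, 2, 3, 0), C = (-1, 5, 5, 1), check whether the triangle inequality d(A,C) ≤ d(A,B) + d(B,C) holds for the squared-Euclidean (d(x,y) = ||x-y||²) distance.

d(A,B) = 0² + 5² + 3² + 2² = 38, d(B,C) = 1² + 3² + 2² + 1² = 15, d(A,C) = 1² + 8² + 5² + 3² = 99.
d(A,C) = 99 > 38 + 15 = 53. Triangle inequality is VIOLATED. (Squared-Euclidean is not a metric — this is a counterexample.)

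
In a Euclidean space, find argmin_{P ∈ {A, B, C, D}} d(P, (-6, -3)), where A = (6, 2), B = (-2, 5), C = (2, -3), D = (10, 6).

Distances: d(A) = 13, d(B) ≈ 8.9443, d(C) = 8, d(D) ≈ 18.3576. Nearest: C = (2, -3) with distance 8.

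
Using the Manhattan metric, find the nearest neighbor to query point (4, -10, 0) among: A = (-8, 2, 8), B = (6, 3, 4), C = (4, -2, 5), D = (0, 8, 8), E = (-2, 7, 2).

Distances: d(A) = 32, d(B) = 19, d(C) = 13, d(D) = 30, d(E) = 25. Nearest: C = (4, -2, 5) with distance 13.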